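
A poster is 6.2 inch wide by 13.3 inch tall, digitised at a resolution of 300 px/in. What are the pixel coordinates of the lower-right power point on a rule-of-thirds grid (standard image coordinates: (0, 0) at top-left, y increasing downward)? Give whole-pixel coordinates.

x = 1240 px, y = 2660 px

In pixels the canvas is 6.2 × 300 = 1860 wide and 13.3 × 300 = 3990 tall.
The lower-right point is two-thirds across and two-thirds down:
x = 2 × 1860/3 ≈ 1240; y = 2 × 3990/3 ≈ 2660.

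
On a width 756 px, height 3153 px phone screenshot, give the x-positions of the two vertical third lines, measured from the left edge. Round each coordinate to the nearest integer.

x = 252 px and x = 504 px

756 / 3 = 252, so the vertical lines sit at one and two thirds of 756.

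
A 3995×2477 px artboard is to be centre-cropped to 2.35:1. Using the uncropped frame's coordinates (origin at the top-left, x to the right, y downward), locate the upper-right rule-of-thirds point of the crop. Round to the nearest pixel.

(2663, 955)

3995/2477 < 2.35/1, so the 2.35:1 crop keeps the full width 3995 and trims height to 3995 × 1/2.35 = 1700.00 px.
Top offset = (2477 − 1700.00)/2 = 388.50 px; left offset = 0.
Upper-right is two-thirds across and one-third down within the crop:
x = 0.00 + 2 × 3995.00/3 ≈ 2663; y = 388.50 + 1 × 1700.00/3 ≈ 955.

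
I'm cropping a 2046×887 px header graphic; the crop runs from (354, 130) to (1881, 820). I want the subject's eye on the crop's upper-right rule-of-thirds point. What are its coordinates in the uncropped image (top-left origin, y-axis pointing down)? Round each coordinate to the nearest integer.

Crop width = 1881 − 354 = 1527 px; one third is 509.00 px.
Crop height = 820 − 130 = 690 px; one third is 230.00 px.
The upper-right point is two-thirds across and one-third down within the crop:
x = 354 + 2 × 509.00 ≈ 1372; y = 130 + 1 × 230.00 ≈ 360.

(1372, 360)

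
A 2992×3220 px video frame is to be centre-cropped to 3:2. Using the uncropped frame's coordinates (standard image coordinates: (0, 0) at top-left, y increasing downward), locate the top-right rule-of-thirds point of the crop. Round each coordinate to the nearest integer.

(1995, 1278)

2992/3220 < 3/2, so the 3:2 crop keeps the full width 2992 and trims height to 2992 × 2/3 = 1994.67 px.
Top offset = (3220 − 1994.67)/2 = 612.67 px; left offset = 0.
Top-right is two-thirds across and one-third down within the crop:
x = 0.00 + 2 × 2992.00/3 ≈ 1995; y = 612.67 + 1 × 1994.67/3 ≈ 1278.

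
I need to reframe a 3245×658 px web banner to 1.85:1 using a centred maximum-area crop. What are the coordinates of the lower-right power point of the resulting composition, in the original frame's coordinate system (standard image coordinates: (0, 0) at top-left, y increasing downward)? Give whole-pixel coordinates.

(1825, 439)

3245/658 > 1.85/1, so the 1.85:1 crop keeps the full height 658 and trims width to 658 × 1.85/1 = 1217.30 px.
Left offset = (3245 − 1217.30)/2 = 1013.85 px; top offset = 0.
Lower-right is two-thirds across and two-thirds down within the crop:
x = 1013.85 + 2 × 1217.30/3 ≈ 1825; y = 0.00 + 2 × 658.00/3 ≈ 439.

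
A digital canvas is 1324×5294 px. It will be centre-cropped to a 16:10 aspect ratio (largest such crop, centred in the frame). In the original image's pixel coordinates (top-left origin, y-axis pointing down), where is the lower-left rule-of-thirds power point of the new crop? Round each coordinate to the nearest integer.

(441, 2785)

1324/5294 < 16/10, so the 16:10 crop keeps the full width 1324 and trims height to 1324 × 10/16 = 827.50 px.
Top offset = (5294 − 827.50)/2 = 2233.25 px; left offset = 0.
Lower-left is one-third across and two-thirds down within the crop:
x = 0.00 + 1 × 1324.00/3 ≈ 441; y = 2233.25 + 2 × 827.50/3 ≈ 2785.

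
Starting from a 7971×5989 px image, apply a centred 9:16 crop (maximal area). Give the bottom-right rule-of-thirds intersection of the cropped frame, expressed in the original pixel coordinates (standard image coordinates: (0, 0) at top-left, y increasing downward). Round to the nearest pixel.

(4547, 3993)

7971/5989 > 9/16, so the 9:16 crop keeps the full height 5989 and trims width to 5989 × 9/16 = 3368.81 px.
Left offset = (7971 − 3368.81)/2 = 2301.09 px; top offset = 0.
Bottom-right is two-thirds across and two-thirds down within the crop:
x = 2301.09 + 2 × 3368.81/3 ≈ 4547; y = 0.00 + 2 × 5989.00/3 ≈ 3993.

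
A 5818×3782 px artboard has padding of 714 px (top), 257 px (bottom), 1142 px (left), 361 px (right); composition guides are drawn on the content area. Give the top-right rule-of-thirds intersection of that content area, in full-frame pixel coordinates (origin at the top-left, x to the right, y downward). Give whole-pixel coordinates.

Content width = 5818 − 1142 − 361 = 4315 px; content height = 3782 − 714 − 257 = 2811 px.
Top-right is two-thirds across and one-third down within the content area.
x = 1142 + 2 × 4315/3 = 1142 + 2876.67 ≈ 4019
y = 714 + 1 × 2811/3 = 714 + 937.00 ≈ 1651

x = 4019 px, y = 1651 px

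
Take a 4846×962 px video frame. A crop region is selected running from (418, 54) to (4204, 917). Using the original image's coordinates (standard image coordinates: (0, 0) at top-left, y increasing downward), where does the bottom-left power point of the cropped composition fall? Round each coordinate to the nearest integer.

Crop width = 4204 − 418 = 3786 px; one third is 1262.00 px.
Crop height = 917 − 54 = 863 px; one third is 287.67 px.
The bottom-left point is one-third across and two-thirds down within the crop:
x = 418 + 1 × 1262.00 ≈ 1680; y = 54 + 2 × 287.67 ≈ 629.

x = 1680 px, y = 629 px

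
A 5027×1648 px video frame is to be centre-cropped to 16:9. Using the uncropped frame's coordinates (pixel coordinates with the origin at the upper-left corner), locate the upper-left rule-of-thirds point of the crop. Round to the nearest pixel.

x = 2025 px, y = 549 px

5027/1648 > 16/9, so the 16:9 crop keeps the full height 1648 and trims width to 1648 × 16/9 = 2929.78 px.
Left offset = (5027 − 2929.78)/2 = 1048.61 px; top offset = 0.
Upper-left is one-third across and one-third down within the crop:
x = 1048.61 + 1 × 2929.78/3 ≈ 2025; y = 0.00 + 1 × 1648.00/3 ≈ 549.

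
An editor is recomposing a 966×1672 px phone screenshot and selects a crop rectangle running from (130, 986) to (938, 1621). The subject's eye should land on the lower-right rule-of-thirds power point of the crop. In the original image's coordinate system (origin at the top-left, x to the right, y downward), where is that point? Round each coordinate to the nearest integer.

Crop width = 938 − 130 = 808 px; one third is 269.33 px.
Crop height = 1621 − 986 = 635 px; one third is 211.67 px.
The lower-right point is two-thirds across and two-thirds down within the crop:
x = 130 + 2 × 269.33 ≈ 669; y = 986 + 2 × 211.67 ≈ 1409.

x = 669 px, y = 1409 px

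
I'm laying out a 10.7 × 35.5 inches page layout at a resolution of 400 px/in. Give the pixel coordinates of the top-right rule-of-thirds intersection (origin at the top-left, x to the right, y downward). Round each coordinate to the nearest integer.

x = 2853 px, y = 4733 px

In pixels the canvas is 10.7 × 400 = 4280 wide and 35.5 × 400 = 14200 tall.
The top-right point is two-thirds across and one-third down:
x = 2 × 4280/3 ≈ 2853; y = 1 × 14200/3 ≈ 4733.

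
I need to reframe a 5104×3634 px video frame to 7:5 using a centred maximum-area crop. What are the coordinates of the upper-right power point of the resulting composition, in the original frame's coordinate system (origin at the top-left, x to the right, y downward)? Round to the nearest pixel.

5104/3634 > 7/5, so the 7:5 crop keeps the full height 3634 and trims width to 3634 × 7/5 = 5087.60 px.
Left offset = (5104 − 5087.60)/2 = 8.20 px; top offset = 0.
Upper-right is two-thirds across and one-third down within the crop:
x = 8.20 + 2 × 5087.60/3 ≈ 3400; y = 0.00 + 1 × 3634.00/3 ≈ 1211.

(3400, 1211)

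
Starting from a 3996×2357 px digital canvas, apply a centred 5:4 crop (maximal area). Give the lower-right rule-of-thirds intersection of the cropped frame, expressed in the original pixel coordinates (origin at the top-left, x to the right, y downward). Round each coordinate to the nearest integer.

(2489, 1571)

3996/2357 > 5/4, so the 5:4 crop keeps the full height 2357 and trims width to 2357 × 5/4 = 2946.25 px.
Left offset = (3996 − 2946.25)/2 = 524.88 px; top offset = 0.
Lower-right is two-thirds across and two-thirds down within the crop:
x = 524.88 + 2 × 2946.25/3 ≈ 2489; y = 0.00 + 2 × 2357.00/3 ≈ 1571.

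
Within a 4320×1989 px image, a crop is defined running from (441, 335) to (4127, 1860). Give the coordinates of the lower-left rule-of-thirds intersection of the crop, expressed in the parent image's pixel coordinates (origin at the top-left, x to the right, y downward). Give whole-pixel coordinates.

Crop width = 4127 − 441 = 3686 px; one third is 1228.67 px.
Crop height = 1860 − 335 = 1525 px; one third is 508.33 px.
The lower-left point is one-third across and two-thirds down within the crop:
x = 441 + 1 × 1228.67 ≈ 1670; y = 335 + 2 × 508.33 ≈ 1352.

(1670, 1352)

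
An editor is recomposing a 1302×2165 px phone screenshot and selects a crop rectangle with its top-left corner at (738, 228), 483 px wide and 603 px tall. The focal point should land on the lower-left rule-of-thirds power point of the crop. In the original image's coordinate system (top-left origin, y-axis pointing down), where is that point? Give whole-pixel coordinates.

One third of the crop width 483 is 161.00 px.
One third of the crop height 603 is 201.00 px.
The lower-left point is one-third across and two-thirds down within the crop:
x = 738 + 1 × 161.00 ≈ 899; y = 228 + 2 × 201.00 ≈ 630.

x = 899 px, y = 630 px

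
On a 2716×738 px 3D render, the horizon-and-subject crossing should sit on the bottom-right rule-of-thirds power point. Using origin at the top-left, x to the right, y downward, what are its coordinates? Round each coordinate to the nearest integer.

The bottom-right point sits two-thirds of the way across and two-thirds of the way down.
x = 2 × 2716/3 ≈ 1811; y = 2 × 738/3 ≈ 492.

x = 1811 px, y = 492 px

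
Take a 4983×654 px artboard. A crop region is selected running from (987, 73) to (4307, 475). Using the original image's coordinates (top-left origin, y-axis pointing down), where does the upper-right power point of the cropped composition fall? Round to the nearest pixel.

(3200, 207)

Crop width = 4307 − 987 = 3320 px; one third is 1106.67 px.
Crop height = 475 − 73 = 402 px; one third is 134.00 px.
The upper-right point is two-thirds across and one-third down within the crop:
x = 987 + 2 × 1106.67 ≈ 3200; y = 73 + 1 × 134.00 ≈ 207.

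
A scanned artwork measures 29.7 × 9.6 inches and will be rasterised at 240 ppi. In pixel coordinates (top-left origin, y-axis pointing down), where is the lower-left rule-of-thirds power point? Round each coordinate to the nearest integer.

In pixels the canvas is 29.7 × 240 = 7128 wide and 9.6 × 240 = 2304 tall.
The lower-left point is one-third across and two-thirds down:
x = 1 × 7128/3 ≈ 2376; y = 2 × 2304/3 ≈ 1536.

(2376, 1536)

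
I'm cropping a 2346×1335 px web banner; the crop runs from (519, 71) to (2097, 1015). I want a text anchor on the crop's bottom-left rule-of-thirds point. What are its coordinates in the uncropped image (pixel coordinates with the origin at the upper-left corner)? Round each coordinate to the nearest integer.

Crop width = 2097 − 519 = 1578 px; one third is 526.00 px.
Crop height = 1015 − 71 = 944 px; one third is 314.67 px.
The bottom-left point is one-third across and two-thirds down within the crop:
x = 519 + 1 × 526.00 ≈ 1045; y = 71 + 2 × 314.67 ≈ 700.

x = 1045 px, y = 700 px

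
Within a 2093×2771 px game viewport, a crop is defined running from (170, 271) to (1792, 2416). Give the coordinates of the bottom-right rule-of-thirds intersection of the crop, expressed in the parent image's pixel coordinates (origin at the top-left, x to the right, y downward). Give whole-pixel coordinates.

Crop width = 1792 − 170 = 1622 px; one third is 540.67 px.
Crop height = 2416 − 271 = 2145 px; one third is 715.00 px.
The bottom-right point is two-thirds across and two-thirds down within the crop:
x = 170 + 2 × 540.67 ≈ 1251; y = 271 + 2 × 715.00 ≈ 1701.

(1251, 1701)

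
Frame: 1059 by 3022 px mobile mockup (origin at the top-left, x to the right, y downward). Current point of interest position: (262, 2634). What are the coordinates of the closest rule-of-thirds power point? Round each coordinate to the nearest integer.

Third lines: x ∈ {353, 706}, y ∈ {1007, 2015}.
262 is closer to x = 353; 2634 is closer to y = 2015.
So the nearest intersection is the lower-left power point.

x = 353 px, y = 2015 px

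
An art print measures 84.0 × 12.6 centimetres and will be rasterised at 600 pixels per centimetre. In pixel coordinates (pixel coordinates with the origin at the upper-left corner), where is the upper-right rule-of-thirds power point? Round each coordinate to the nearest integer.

x = 33600 px, y = 2520 px

In pixels the canvas is 84.0 × 600 = 50400 wide and 12.6 × 600 = 7560 tall.
The upper-right point is two-thirds across and one-third down:
x = 2 × 50400/3 ≈ 33600; y = 1 × 7560/3 ≈ 2520.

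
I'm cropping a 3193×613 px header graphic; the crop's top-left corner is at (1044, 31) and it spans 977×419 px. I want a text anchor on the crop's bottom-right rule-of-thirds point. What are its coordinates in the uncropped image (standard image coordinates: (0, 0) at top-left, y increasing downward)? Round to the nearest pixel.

(1695, 310)

One third of the crop width 977 is 325.67 px.
One third of the crop height 419 is 139.67 px.
The bottom-right point is two-thirds across and two-thirds down within the crop:
x = 1044 + 2 × 325.67 ≈ 1695; y = 31 + 2 × 139.67 ≈ 310.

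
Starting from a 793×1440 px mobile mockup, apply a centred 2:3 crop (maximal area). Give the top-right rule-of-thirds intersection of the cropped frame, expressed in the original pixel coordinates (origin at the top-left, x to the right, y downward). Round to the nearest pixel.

(529, 522)

793/1440 < 2/3, so the 2:3 crop keeps the full width 793 and trims height to 793 × 3/2 = 1189.50 px.
Top offset = (1440 − 1189.50)/2 = 125.25 px; left offset = 0.
Top-right is two-thirds across and one-third down within the crop:
x = 0.00 + 2 × 793.00/3 ≈ 529; y = 125.25 + 1 × 1189.50/3 ≈ 522.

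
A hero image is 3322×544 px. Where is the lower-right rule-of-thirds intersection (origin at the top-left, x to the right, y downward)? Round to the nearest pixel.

The lower-right point sits two-thirds of the way across and two-thirds of the way down.
x = 2 × 3322/3 ≈ 2215; y = 2 × 544/3 ≈ 363.

(2215, 363)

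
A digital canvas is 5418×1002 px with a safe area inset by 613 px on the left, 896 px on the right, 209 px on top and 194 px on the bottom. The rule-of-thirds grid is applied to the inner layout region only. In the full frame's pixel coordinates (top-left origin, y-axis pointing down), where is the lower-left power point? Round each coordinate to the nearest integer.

x = 1916 px, y = 608 px

Content width = 5418 − 613 − 896 = 3909 px; content height = 1002 − 209 − 194 = 599 px.
Lower-left is one-third across and two-thirds down within the inner layout region.
x = 613 + 1 × 3909/3 = 613 + 1303.00 ≈ 1916
y = 209 + 2 × 599/3 = 209 + 399.33 ≈ 608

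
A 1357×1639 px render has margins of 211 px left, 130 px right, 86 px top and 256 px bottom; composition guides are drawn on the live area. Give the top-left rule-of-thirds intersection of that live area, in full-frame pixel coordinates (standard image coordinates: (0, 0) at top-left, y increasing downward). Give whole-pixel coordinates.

(550, 518)

Content width = 1357 − 211 − 130 = 1016 px; content height = 1639 − 86 − 256 = 1297 px.
Top-left is one-third across and one-third down within the live area.
x = 211 + 1 × 1016/3 = 211 + 338.67 ≈ 550
y = 86 + 1 × 1297/3 = 86 + 432.33 ≈ 518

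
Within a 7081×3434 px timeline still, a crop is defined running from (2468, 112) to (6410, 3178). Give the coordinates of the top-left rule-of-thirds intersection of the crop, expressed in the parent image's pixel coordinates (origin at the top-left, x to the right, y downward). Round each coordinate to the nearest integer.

Crop width = 6410 − 2468 = 3942 px; one third is 1314.00 px.
Crop height = 3178 − 112 = 3066 px; one third is 1022.00 px.
The top-left point is one-third across and one-third down within the crop:
x = 2468 + 1 × 1314.00 ≈ 3782; y = 112 + 1 × 1022.00 ≈ 1134.

(3782, 1134)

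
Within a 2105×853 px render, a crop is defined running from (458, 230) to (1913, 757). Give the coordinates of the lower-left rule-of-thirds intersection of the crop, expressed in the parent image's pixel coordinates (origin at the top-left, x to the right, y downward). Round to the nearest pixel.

Crop width = 1913 − 458 = 1455 px; one third is 485.00 px.
Crop height = 757 − 230 = 527 px; one third is 175.67 px.
The lower-left point is one-third across and two-thirds down within the crop:
x = 458 + 1 × 485.00 ≈ 943; y = 230 + 2 × 175.67 ≈ 581.

(943, 581)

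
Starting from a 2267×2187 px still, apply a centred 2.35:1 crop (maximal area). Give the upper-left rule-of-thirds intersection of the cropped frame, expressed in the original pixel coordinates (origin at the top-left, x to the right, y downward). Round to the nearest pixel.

x = 756 px, y = 933 px

2267/2187 < 2.35/1, so the 2.35:1 crop keeps the full width 2267 and trims height to 2267 × 1/2.35 = 964.68 px.
Top offset = (2187 − 964.68)/2 = 611.16 px; left offset = 0.
Upper-left is one-third across and one-third down within the crop:
x = 0.00 + 1 × 2267.00/3 ≈ 756; y = 611.16 + 1 × 964.68/3 ≈ 933.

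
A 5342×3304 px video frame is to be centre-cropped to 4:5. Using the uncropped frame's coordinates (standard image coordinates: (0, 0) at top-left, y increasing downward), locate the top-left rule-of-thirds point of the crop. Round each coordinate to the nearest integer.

x = 2230 px, y = 1101 px

5342/3304 > 4/5, so the 4:5 crop keeps the full height 3304 and trims width to 3304 × 4/5 = 2643.20 px.
Left offset = (5342 − 2643.20)/2 = 1349.40 px; top offset = 0.
Top-left is one-third across and one-third down within the crop:
x = 1349.40 + 1 × 2643.20/3 ≈ 2230; y = 0.00 + 1 × 3304.00/3 ≈ 1101.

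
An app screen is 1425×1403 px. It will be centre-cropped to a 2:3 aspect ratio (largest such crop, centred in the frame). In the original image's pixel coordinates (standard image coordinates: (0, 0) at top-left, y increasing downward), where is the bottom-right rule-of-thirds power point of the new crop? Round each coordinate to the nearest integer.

1425/1403 > 2/3, so the 2:3 crop keeps the full height 1403 and trims width to 1403 × 2/3 = 935.33 px.
Left offset = (1425 − 935.33)/2 = 244.83 px; top offset = 0.
Bottom-right is two-thirds across and two-thirds down within the crop:
x = 244.83 + 2 × 935.33/3 ≈ 868; y = 0.00 + 2 × 1403.00/3 ≈ 935.

x = 868 px, y = 935 px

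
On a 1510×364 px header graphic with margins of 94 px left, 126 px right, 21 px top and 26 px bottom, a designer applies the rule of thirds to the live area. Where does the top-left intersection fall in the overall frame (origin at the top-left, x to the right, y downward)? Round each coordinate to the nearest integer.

x = 524 px, y = 127 px

Content width = 1510 − 94 − 126 = 1290 px; content height = 364 − 21 − 26 = 317 px.
Top-left is one-third across and one-third down within the live area.
x = 94 + 1 × 1290/3 = 94 + 430.00 ≈ 524
y = 21 + 1 × 317/3 = 21 + 105.67 ≈ 127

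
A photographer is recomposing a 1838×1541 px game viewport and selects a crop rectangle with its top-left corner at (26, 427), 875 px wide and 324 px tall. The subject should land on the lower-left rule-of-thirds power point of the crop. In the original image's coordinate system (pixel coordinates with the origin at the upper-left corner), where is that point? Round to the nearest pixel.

One third of the crop width 875 is 291.67 px.
One third of the crop height 324 is 108.00 px.
The lower-left point is one-third across and two-thirds down within the crop:
x = 26 + 1 × 291.67 ≈ 318; y = 427 + 2 × 108.00 ≈ 643.

(318, 643)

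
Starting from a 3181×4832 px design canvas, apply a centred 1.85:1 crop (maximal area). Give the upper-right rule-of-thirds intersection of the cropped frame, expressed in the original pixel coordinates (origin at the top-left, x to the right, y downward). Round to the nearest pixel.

3181/4832 < 1.85/1, so the 1.85:1 crop keeps the full width 3181 and trims height to 3181 × 1/1.85 = 1719.46 px.
Top offset = (4832 − 1719.46)/2 = 1556.27 px; left offset = 0.
Upper-right is two-thirds across and one-third down within the crop:
x = 0.00 + 2 × 3181.00/3 ≈ 2121; y = 1556.27 + 1 × 1719.46/3 ≈ 2129.

(2121, 2129)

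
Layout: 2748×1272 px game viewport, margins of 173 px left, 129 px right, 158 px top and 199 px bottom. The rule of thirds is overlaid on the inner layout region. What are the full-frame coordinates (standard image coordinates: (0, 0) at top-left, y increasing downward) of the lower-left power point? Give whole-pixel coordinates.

x = 988 px, y = 768 px

Content width = 2748 − 173 − 129 = 2446 px; content height = 1272 − 158 − 199 = 915 px.
Lower-left is one-third across and two-thirds down within the inner layout region.
x = 173 + 1 × 2446/3 = 173 + 815.33 ≈ 988
y = 158 + 2 × 915/3 = 158 + 610.00 ≈ 768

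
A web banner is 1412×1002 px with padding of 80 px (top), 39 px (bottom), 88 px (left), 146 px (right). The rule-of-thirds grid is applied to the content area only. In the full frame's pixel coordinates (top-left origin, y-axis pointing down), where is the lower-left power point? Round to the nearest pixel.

x = 481 px, y = 669 px

Content width = 1412 − 88 − 146 = 1178 px; content height = 1002 − 80 − 39 = 883 px.
Lower-left is one-third across and two-thirds down within the content area.
x = 88 + 1 × 1178/3 = 88 + 392.67 ≈ 481
y = 80 + 2 × 883/3 = 80 + 588.67 ≈ 669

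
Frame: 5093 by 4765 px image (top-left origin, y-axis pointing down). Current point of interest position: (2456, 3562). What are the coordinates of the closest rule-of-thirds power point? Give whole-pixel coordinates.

Third lines: x ∈ {1698, 3395}, y ∈ {1588, 3177}.
2456 is closer to x = 1698; 3562 is closer to y = 3177.
So the nearest intersection is the lower-left power point.

x = 1698 px, y = 3177 px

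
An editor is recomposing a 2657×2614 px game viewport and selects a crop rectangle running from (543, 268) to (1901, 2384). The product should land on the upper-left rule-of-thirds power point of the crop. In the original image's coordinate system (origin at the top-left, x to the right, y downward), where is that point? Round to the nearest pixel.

Crop width = 1901 − 543 = 1358 px; one third is 452.67 px.
Crop height = 2384 − 268 = 2116 px; one third is 705.33 px.
The upper-left point is one-third across and one-third down within the crop:
x = 543 + 1 × 452.67 ≈ 996; y = 268 + 1 × 705.33 ≈ 973.

(996, 973)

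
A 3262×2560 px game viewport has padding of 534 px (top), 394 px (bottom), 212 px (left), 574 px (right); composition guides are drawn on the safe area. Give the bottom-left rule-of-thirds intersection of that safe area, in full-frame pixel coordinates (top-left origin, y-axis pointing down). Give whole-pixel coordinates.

x = 1037 px, y = 1622 px

Content width = 3262 − 212 − 574 = 2476 px; content height = 2560 − 534 − 394 = 1632 px.
Bottom-left is one-third across and two-thirds down within the safe area.
x = 212 + 1 × 2476/3 = 212 + 825.33 ≈ 1037
y = 534 + 2 × 1632/3 = 534 + 1088.00 ≈ 1622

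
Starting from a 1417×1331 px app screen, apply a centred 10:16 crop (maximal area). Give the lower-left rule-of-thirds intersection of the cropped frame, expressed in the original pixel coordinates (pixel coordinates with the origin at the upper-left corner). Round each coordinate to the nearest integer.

(570, 887)

1417/1331 > 10/16, so the 10:16 crop keeps the full height 1331 and trims width to 1331 × 10/16 = 831.88 px.
Left offset = (1417 − 831.88)/2 = 292.56 px; top offset = 0.
Lower-left is one-third across and two-thirds down within the crop:
x = 292.56 + 1 × 831.88/3 ≈ 570; y = 0.00 + 2 × 1331.00/3 ≈ 887.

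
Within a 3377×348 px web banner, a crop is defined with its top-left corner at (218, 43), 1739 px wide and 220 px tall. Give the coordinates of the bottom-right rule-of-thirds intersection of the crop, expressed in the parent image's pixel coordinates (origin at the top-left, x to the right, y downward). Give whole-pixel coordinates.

One third of the crop width 1739 is 579.67 px.
One third of the crop height 220 is 73.33 px.
The bottom-right point is two-thirds across and two-thirds down within the crop:
x = 218 + 2 × 579.67 ≈ 1377; y = 43 + 2 × 73.33 ≈ 190.

(1377, 190)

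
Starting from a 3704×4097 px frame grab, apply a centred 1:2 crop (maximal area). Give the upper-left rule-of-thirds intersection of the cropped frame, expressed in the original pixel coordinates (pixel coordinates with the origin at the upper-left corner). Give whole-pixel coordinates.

3704/4097 > 1/2, so the 1:2 crop keeps the full height 4097 and trims width to 4097 × 1/2 = 2048.50 px.
Left offset = (3704 − 2048.50)/2 = 827.75 px; top offset = 0.
Upper-left is one-third across and one-third down within the crop:
x = 827.75 + 1 × 2048.50/3 ≈ 1511; y = 0.00 + 1 × 4097.00/3 ≈ 1366.

x = 1511 px, y = 1366 px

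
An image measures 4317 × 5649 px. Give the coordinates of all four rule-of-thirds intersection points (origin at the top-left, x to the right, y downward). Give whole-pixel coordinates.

(1439, 1883), (2878, 1883), (1439, 3766), (2878, 3766)

One third of 4317 is 1439; one third of 5649 is 1883.
Vertical third lines at x = 1439 and x = 2878; horizontal third lines at y = 1883 and y = 3766.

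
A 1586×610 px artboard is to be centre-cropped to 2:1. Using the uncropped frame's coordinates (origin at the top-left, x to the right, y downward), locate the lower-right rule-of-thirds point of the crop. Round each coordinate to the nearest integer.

1586/610 > 2/1, so the 2:1 crop keeps the full height 610 and trims width to 610 × 2/1 = 1220.00 px.
Left offset = (1586 − 1220.00)/2 = 183.00 px; top offset = 0.
Lower-right is two-thirds across and two-thirds down within the crop:
x = 183.00 + 2 × 1220.00/3 ≈ 996; y = 0.00 + 2 × 610.00/3 ≈ 407.

x = 996 px, y = 407 px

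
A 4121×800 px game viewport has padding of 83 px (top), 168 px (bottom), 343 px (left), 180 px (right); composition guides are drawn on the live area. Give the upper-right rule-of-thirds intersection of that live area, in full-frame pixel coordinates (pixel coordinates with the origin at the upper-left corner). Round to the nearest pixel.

x = 2742 px, y = 266 px

Content width = 4121 − 343 − 180 = 3598 px; content height = 800 − 83 − 168 = 549 px.
Upper-right is two-thirds across and one-third down within the live area.
x = 343 + 2 × 3598/3 = 343 + 2398.67 ≈ 2742
y = 83 + 1 × 549/3 = 83 + 183.00 ≈ 266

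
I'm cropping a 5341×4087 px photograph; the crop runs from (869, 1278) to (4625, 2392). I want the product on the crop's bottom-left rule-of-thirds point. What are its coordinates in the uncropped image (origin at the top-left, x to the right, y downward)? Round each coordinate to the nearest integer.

Crop width = 4625 − 869 = 3756 px; one third is 1252.00 px.
Crop height = 2392 − 1278 = 1114 px; one third is 371.33 px.
The bottom-left point is one-third across and two-thirds down within the crop:
x = 869 + 1 × 1252.00 ≈ 2121; y = 1278 + 2 × 371.33 ≈ 2021.

(2121, 2021)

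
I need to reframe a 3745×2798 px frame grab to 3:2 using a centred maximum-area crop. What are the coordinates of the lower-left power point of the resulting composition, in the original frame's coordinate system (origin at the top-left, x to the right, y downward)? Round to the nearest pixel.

(1248, 1815)

3745/2798 < 3/2, so the 3:2 crop keeps the full width 3745 and trims height to 3745 × 2/3 = 2496.67 px.
Top offset = (2798 − 2496.67)/2 = 150.67 px; left offset = 0.
Lower-left is one-third across and two-thirds down within the crop:
x = 0.00 + 1 × 3745.00/3 ≈ 1248; y = 150.67 + 2 × 2496.67/3 ≈ 1815.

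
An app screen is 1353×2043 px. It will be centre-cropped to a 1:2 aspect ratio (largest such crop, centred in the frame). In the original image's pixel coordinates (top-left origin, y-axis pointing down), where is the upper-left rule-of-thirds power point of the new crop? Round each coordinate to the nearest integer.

x = 506 px, y = 681 px

1353/2043 > 1/2, so the 1:2 crop keeps the full height 2043 and trims width to 2043 × 1/2 = 1021.50 px.
Left offset = (1353 − 1021.50)/2 = 165.75 px; top offset = 0.
Upper-left is one-third across and one-third down within the crop:
x = 165.75 + 1 × 1021.50/3 ≈ 506; y = 0.00 + 1 × 2043.00/3 ≈ 681.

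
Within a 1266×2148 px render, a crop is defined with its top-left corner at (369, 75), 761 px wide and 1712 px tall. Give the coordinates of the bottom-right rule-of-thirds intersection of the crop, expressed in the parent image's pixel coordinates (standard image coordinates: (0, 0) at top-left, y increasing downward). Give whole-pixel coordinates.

One third of the crop width 761 is 253.67 px.
One third of the crop height 1712 is 570.67 px.
The bottom-right point is two-thirds across and two-thirds down within the crop:
x = 369 + 2 × 253.67 ≈ 876; y = 75 + 2 × 570.67 ≈ 1216.

x = 876 px, y = 1216 px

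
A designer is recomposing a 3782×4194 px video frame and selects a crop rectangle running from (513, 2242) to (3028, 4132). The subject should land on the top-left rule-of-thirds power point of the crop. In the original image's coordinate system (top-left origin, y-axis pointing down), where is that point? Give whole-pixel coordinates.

x = 1351 px, y = 2872 px

Crop width = 3028 − 513 = 2515 px; one third is 838.33 px.
Crop height = 4132 − 2242 = 1890 px; one third is 630.00 px.
The top-left point is one-third across and one-third down within the crop:
x = 513 + 1 × 838.33 ≈ 1351; y = 2242 + 1 × 630.00 ≈ 2872.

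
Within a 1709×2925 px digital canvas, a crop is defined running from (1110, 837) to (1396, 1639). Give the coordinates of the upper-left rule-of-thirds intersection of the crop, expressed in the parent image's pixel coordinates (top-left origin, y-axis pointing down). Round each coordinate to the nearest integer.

Crop width = 1396 − 1110 = 286 px; one third is 95.33 px.
Crop height = 1639 − 837 = 802 px; one third is 267.33 px.
The upper-left point is one-third across and one-third down within the crop:
x = 1110 + 1 × 95.33 ≈ 1205; y = 837 + 1 × 267.33 ≈ 1104.

(1205, 1104)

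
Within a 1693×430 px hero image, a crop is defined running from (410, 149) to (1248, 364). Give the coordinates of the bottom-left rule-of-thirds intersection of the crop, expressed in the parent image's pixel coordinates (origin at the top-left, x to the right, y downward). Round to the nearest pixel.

x = 689 px, y = 292 px

Crop width = 1248 − 410 = 838 px; one third is 279.33 px.
Crop height = 364 − 149 = 215 px; one third is 71.67 px.
The bottom-left point is one-third across and two-thirds down within the crop:
x = 410 + 1 × 279.33 ≈ 689; y = 149 + 2 × 71.67 ≈ 292.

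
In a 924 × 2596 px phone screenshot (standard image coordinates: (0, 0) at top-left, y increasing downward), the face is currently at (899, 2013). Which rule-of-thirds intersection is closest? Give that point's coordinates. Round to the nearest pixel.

Third lines: x ∈ {308, 616}, y ∈ {865, 1731}.
899 is closer to x = 616; 2013 is closer to y = 1731.
So the nearest intersection is the lower-right power point.

(616, 1731)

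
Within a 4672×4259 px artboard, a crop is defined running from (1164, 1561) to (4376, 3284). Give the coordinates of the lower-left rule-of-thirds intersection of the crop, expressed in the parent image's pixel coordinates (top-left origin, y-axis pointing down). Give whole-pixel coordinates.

(2235, 2710)

Crop width = 4376 − 1164 = 3212 px; one third is 1070.67 px.
Crop height = 3284 − 1561 = 1723 px; one third is 574.33 px.
The lower-left point is one-third across and two-thirds down within the crop:
x = 1164 + 1 × 1070.67 ≈ 2235; y = 1561 + 2 × 574.33 ≈ 2710.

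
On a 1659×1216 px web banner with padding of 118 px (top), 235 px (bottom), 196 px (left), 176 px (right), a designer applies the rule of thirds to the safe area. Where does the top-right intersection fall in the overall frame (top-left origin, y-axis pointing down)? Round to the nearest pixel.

Content width = 1659 − 196 − 176 = 1287 px; content height = 1216 − 118 − 235 = 863 px.
Top-right is two-thirds across and one-third down within the safe area.
x = 196 + 2 × 1287/3 = 196 + 858.00 ≈ 1054
y = 118 + 1 × 863/3 = 118 + 287.67 ≈ 406

(1054, 406)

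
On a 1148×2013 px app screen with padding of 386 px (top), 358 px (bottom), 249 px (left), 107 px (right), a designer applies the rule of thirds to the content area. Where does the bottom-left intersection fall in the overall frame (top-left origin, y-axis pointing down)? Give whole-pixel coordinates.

Content width = 1148 − 249 − 107 = 792 px; content height = 2013 − 386 − 358 = 1269 px.
Bottom-left is one-third across and two-thirds down within the content area.
x = 249 + 1 × 792/3 = 249 + 264.00 ≈ 513
y = 386 + 2 × 1269/3 = 386 + 846.00 ≈ 1232

(513, 1232)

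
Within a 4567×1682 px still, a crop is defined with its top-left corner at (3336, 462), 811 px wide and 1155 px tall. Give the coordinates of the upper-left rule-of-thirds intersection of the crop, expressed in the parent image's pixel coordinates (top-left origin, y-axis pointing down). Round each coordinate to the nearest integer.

x = 3606 px, y = 847 px

One third of the crop width 811 is 270.33 px.
One third of the crop height 1155 is 385.00 px.
The upper-left point is one-third across and one-third down within the crop:
x = 3336 + 1 × 270.33 ≈ 3606; y = 462 + 1 × 385.00 ≈ 847.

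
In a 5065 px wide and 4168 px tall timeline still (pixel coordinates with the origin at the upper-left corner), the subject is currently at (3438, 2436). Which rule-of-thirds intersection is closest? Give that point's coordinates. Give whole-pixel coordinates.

Third lines: x ∈ {1688, 3377}, y ∈ {1389, 2779}.
3438 is closer to x = 3377; 2436 is closer to y = 2779.
So the nearest intersection is the lower-right power point.

x = 3377 px, y = 2779 px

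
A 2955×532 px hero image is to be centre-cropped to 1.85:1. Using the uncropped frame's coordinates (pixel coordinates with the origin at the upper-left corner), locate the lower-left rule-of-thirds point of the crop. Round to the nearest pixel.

x = 1313 px, y = 355 px

2955/532 > 1.85/1, so the 1.85:1 crop keeps the full height 532 and trims width to 532 × 1.85/1 = 984.20 px.
Left offset = (2955 − 984.20)/2 = 985.40 px; top offset = 0.
Lower-left is one-third across and two-thirds down within the crop:
x = 985.40 + 1 × 984.20/3 ≈ 1313; y = 0.00 + 2 × 532.00/3 ≈ 355.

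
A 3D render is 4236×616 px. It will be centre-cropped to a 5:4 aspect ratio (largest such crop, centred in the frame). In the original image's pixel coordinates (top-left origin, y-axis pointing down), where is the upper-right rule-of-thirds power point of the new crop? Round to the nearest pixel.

4236/616 > 5/4, so the 5:4 crop keeps the full height 616 and trims width to 616 × 5/4 = 770.00 px.
Left offset = (4236 − 770.00)/2 = 1733.00 px; top offset = 0.
Upper-right is two-thirds across and one-third down within the crop:
x = 1733.00 + 2 × 770.00/3 ≈ 2246; y = 0.00 + 1 × 616.00/3 ≈ 205.

(2246, 205)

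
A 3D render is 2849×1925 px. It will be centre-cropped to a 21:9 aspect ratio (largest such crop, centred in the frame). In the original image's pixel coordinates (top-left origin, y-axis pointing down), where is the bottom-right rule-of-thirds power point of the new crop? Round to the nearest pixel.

2849/1925 < 21/9, so the 21:9 crop keeps the full width 2849 and trims height to 2849 × 9/21 = 1221.00 px.
Top offset = (1925 − 1221.00)/2 = 352.00 px; left offset = 0.
Bottom-right is two-thirds across and two-thirds down within the crop:
x = 0.00 + 2 × 2849.00/3 ≈ 1899; y = 352.00 + 2 × 1221.00/3 ≈ 1166.

(1899, 1166)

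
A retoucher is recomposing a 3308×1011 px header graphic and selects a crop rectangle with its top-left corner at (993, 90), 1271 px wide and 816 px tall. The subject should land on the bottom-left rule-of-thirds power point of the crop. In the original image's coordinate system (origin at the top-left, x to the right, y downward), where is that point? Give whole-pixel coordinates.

x = 1417 px, y = 634 px

One third of the crop width 1271 is 423.67 px.
One third of the crop height 816 is 272.00 px.
The bottom-left point is one-third across and two-thirds down within the crop:
x = 993 + 1 × 423.67 ≈ 1417; y = 90 + 2 × 272.00 ≈ 634.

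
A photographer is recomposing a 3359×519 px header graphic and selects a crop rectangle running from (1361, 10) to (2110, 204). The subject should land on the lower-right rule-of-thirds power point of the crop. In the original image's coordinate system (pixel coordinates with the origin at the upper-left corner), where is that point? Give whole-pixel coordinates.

Crop width = 2110 − 1361 = 749 px; one third is 249.67 px.
Crop height = 204 − 10 = 194 px; one third is 64.67 px.
The lower-right point is two-thirds across and two-thirds down within the crop:
x = 1361 + 2 × 249.67 ≈ 1860; y = 10 + 2 × 64.67 ≈ 139.

x = 1860 px, y = 139 px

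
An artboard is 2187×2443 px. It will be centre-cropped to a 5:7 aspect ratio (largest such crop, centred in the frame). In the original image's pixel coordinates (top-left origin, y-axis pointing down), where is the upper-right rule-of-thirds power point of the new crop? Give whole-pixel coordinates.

x = 1384 px, y = 814 px

2187/2443 > 5/7, so the 5:7 crop keeps the full height 2443 and trims width to 2443 × 5/7 = 1745.00 px.
Left offset = (2187 − 1745.00)/2 = 221.00 px; top offset = 0.
Upper-right is two-thirds across and one-third down within the crop:
x = 221.00 + 2 × 1745.00/3 ≈ 1384; y = 0.00 + 1 × 2443.00/3 ≈ 814.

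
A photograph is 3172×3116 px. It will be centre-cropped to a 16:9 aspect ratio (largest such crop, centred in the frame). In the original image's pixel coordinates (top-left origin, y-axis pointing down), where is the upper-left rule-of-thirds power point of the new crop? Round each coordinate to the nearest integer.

3172/3116 < 16/9, so the 16:9 crop keeps the full width 3172 and trims height to 3172 × 9/16 = 1784.25 px.
Top offset = (3116 − 1784.25)/2 = 665.88 px; left offset = 0.
Upper-left is one-third across and one-third down within the crop:
x = 0.00 + 1 × 3172.00/3 ≈ 1057; y = 665.88 + 1 × 1784.25/3 ≈ 1261.

(1057, 1261)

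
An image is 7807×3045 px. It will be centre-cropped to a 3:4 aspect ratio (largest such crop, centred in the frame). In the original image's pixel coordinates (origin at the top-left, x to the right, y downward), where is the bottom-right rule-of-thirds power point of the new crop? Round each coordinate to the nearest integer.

x = 4284 px, y = 2030 px

7807/3045 > 3/4, so the 3:4 crop keeps the full height 3045 and trims width to 3045 × 3/4 = 2283.75 px.
Left offset = (7807 − 2283.75)/2 = 2761.62 px; top offset = 0.
Bottom-right is two-thirds across and two-thirds down within the crop:
x = 2761.62 + 2 × 2283.75/3 ≈ 4284; y = 0.00 + 2 × 3045.00/3 ≈ 2030.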